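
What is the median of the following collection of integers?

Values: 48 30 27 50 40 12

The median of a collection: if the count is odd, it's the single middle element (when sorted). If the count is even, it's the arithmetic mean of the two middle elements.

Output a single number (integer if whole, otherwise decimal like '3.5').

Answer: 35

Derivation:
Step 1: insert 48 -> lo=[48] (size 1, max 48) hi=[] (size 0) -> median=48
Step 2: insert 30 -> lo=[30] (size 1, max 30) hi=[48] (size 1, min 48) -> median=39
Step 3: insert 27 -> lo=[27, 30] (size 2, max 30) hi=[48] (size 1, min 48) -> median=30
Step 4: insert 50 -> lo=[27, 30] (size 2, max 30) hi=[48, 50] (size 2, min 48) -> median=39
Step 5: insert 40 -> lo=[27, 30, 40] (size 3, max 40) hi=[48, 50] (size 2, min 48) -> median=40
Step 6: insert 12 -> lo=[12, 27, 30] (size 3, max 30) hi=[40, 48, 50] (size 3, min 40) -> median=35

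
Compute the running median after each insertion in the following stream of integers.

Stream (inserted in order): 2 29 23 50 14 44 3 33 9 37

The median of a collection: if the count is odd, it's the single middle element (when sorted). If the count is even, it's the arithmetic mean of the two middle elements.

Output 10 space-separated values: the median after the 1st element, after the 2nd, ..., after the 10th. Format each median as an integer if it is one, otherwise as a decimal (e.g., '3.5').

Answer: 2 15.5 23 26 23 26 23 26 23 26

Derivation:
Step 1: insert 2 -> lo=[2] (size 1, max 2) hi=[] (size 0) -> median=2
Step 2: insert 29 -> lo=[2] (size 1, max 2) hi=[29] (size 1, min 29) -> median=15.5
Step 3: insert 23 -> lo=[2, 23] (size 2, max 23) hi=[29] (size 1, min 29) -> median=23
Step 4: insert 50 -> lo=[2, 23] (size 2, max 23) hi=[29, 50] (size 2, min 29) -> median=26
Step 5: insert 14 -> lo=[2, 14, 23] (size 3, max 23) hi=[29, 50] (size 2, min 29) -> median=23
Step 6: insert 44 -> lo=[2, 14, 23] (size 3, max 23) hi=[29, 44, 50] (size 3, min 29) -> median=26
Step 7: insert 3 -> lo=[2, 3, 14, 23] (size 4, max 23) hi=[29, 44, 50] (size 3, min 29) -> median=23
Step 8: insert 33 -> lo=[2, 3, 14, 23] (size 4, max 23) hi=[29, 33, 44, 50] (size 4, min 29) -> median=26
Step 9: insert 9 -> lo=[2, 3, 9, 14, 23] (size 5, max 23) hi=[29, 33, 44, 50] (size 4, min 29) -> median=23
Step 10: insert 37 -> lo=[2, 3, 9, 14, 23] (size 5, max 23) hi=[29, 33, 37, 44, 50] (size 5, min 29) -> median=26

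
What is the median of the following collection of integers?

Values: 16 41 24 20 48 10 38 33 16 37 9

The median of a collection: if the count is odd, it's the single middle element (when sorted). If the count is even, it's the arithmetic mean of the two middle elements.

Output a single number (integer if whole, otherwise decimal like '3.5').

Step 1: insert 16 -> lo=[16] (size 1, max 16) hi=[] (size 0) -> median=16
Step 2: insert 41 -> lo=[16] (size 1, max 16) hi=[41] (size 1, min 41) -> median=28.5
Step 3: insert 24 -> lo=[16, 24] (size 2, max 24) hi=[41] (size 1, min 41) -> median=24
Step 4: insert 20 -> lo=[16, 20] (size 2, max 20) hi=[24, 41] (size 2, min 24) -> median=22
Step 5: insert 48 -> lo=[16, 20, 24] (size 3, max 24) hi=[41, 48] (size 2, min 41) -> median=24
Step 6: insert 10 -> lo=[10, 16, 20] (size 3, max 20) hi=[24, 41, 48] (size 3, min 24) -> median=22
Step 7: insert 38 -> lo=[10, 16, 20, 24] (size 4, max 24) hi=[38, 41, 48] (size 3, min 38) -> median=24
Step 8: insert 33 -> lo=[10, 16, 20, 24] (size 4, max 24) hi=[33, 38, 41, 48] (size 4, min 33) -> median=28.5
Step 9: insert 16 -> lo=[10, 16, 16, 20, 24] (size 5, max 24) hi=[33, 38, 41, 48] (size 4, min 33) -> median=24
Step 10: insert 37 -> lo=[10, 16, 16, 20, 24] (size 5, max 24) hi=[33, 37, 38, 41, 48] (size 5, min 33) -> median=28.5
Step 11: insert 9 -> lo=[9, 10, 16, 16, 20, 24] (size 6, max 24) hi=[33, 37, 38, 41, 48] (size 5, min 33) -> median=24

Answer: 24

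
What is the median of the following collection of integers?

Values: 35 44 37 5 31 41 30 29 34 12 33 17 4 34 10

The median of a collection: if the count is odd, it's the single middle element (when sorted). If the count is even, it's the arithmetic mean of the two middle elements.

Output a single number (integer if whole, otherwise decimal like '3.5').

Step 1: insert 35 -> lo=[35] (size 1, max 35) hi=[] (size 0) -> median=35
Step 2: insert 44 -> lo=[35] (size 1, max 35) hi=[44] (size 1, min 44) -> median=39.5
Step 3: insert 37 -> lo=[35, 37] (size 2, max 37) hi=[44] (size 1, min 44) -> median=37
Step 4: insert 5 -> lo=[5, 35] (size 2, max 35) hi=[37, 44] (size 2, min 37) -> median=36
Step 5: insert 31 -> lo=[5, 31, 35] (size 3, max 35) hi=[37, 44] (size 2, min 37) -> median=35
Step 6: insert 41 -> lo=[5, 31, 35] (size 3, max 35) hi=[37, 41, 44] (size 3, min 37) -> median=36
Step 7: insert 30 -> lo=[5, 30, 31, 35] (size 4, max 35) hi=[37, 41, 44] (size 3, min 37) -> median=35
Step 8: insert 29 -> lo=[5, 29, 30, 31] (size 4, max 31) hi=[35, 37, 41, 44] (size 4, min 35) -> median=33
Step 9: insert 34 -> lo=[5, 29, 30, 31, 34] (size 5, max 34) hi=[35, 37, 41, 44] (size 4, min 35) -> median=34
Step 10: insert 12 -> lo=[5, 12, 29, 30, 31] (size 5, max 31) hi=[34, 35, 37, 41, 44] (size 5, min 34) -> median=32.5
Step 11: insert 33 -> lo=[5, 12, 29, 30, 31, 33] (size 6, max 33) hi=[34, 35, 37, 41, 44] (size 5, min 34) -> median=33
Step 12: insert 17 -> lo=[5, 12, 17, 29, 30, 31] (size 6, max 31) hi=[33, 34, 35, 37, 41, 44] (size 6, min 33) -> median=32
Step 13: insert 4 -> lo=[4, 5, 12, 17, 29, 30, 31] (size 7, max 31) hi=[33, 34, 35, 37, 41, 44] (size 6, min 33) -> median=31
Step 14: insert 34 -> lo=[4, 5, 12, 17, 29, 30, 31] (size 7, max 31) hi=[33, 34, 34, 35, 37, 41, 44] (size 7, min 33) -> median=32
Step 15: insert 10 -> lo=[4, 5, 10, 12, 17, 29, 30, 31] (size 8, max 31) hi=[33, 34, 34, 35, 37, 41, 44] (size 7, min 33) -> median=31

Answer: 31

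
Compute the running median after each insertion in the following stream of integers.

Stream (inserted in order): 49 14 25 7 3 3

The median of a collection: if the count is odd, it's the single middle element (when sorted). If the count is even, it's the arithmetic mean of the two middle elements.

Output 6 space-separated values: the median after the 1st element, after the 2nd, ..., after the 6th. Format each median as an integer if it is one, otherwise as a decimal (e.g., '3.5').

Answer: 49 31.5 25 19.5 14 10.5

Derivation:
Step 1: insert 49 -> lo=[49] (size 1, max 49) hi=[] (size 0) -> median=49
Step 2: insert 14 -> lo=[14] (size 1, max 14) hi=[49] (size 1, min 49) -> median=31.5
Step 3: insert 25 -> lo=[14, 25] (size 2, max 25) hi=[49] (size 1, min 49) -> median=25
Step 4: insert 7 -> lo=[7, 14] (size 2, max 14) hi=[25, 49] (size 2, min 25) -> median=19.5
Step 5: insert 3 -> lo=[3, 7, 14] (size 3, max 14) hi=[25, 49] (size 2, min 25) -> median=14
Step 6: insert 3 -> lo=[3, 3, 7] (size 3, max 7) hi=[14, 25, 49] (size 3, min 14) -> median=10.5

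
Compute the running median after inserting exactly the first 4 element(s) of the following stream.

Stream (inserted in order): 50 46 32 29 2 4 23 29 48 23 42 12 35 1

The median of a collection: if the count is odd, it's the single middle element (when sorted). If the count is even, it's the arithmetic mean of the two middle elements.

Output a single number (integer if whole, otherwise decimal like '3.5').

Step 1: insert 50 -> lo=[50] (size 1, max 50) hi=[] (size 0) -> median=50
Step 2: insert 46 -> lo=[46] (size 1, max 46) hi=[50] (size 1, min 50) -> median=48
Step 3: insert 32 -> lo=[32, 46] (size 2, max 46) hi=[50] (size 1, min 50) -> median=46
Step 4: insert 29 -> lo=[29, 32] (size 2, max 32) hi=[46, 50] (size 2, min 46) -> median=39

Answer: 39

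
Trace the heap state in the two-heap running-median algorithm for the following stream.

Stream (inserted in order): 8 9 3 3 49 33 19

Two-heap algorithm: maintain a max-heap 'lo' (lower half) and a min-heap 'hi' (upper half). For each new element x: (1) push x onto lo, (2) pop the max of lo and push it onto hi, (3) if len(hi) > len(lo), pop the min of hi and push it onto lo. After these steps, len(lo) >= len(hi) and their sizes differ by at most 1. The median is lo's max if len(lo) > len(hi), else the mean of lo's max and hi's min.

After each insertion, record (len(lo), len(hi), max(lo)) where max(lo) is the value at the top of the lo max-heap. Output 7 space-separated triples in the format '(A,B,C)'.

Answer: (1,0,8) (1,1,8) (2,1,8) (2,2,3) (3,2,8) (3,3,8) (4,3,9)

Derivation:
Step 1: insert 8 -> lo=[8] hi=[] -> (len(lo)=1, len(hi)=0, max(lo)=8)
Step 2: insert 9 -> lo=[8] hi=[9] -> (len(lo)=1, len(hi)=1, max(lo)=8)
Step 3: insert 3 -> lo=[3, 8] hi=[9] -> (len(lo)=2, len(hi)=1, max(lo)=8)
Step 4: insert 3 -> lo=[3, 3] hi=[8, 9] -> (len(lo)=2, len(hi)=2, max(lo)=3)
Step 5: insert 49 -> lo=[3, 3, 8] hi=[9, 49] -> (len(lo)=3, len(hi)=2, max(lo)=8)
Step 6: insert 33 -> lo=[3, 3, 8] hi=[9, 33, 49] -> (len(lo)=3, len(hi)=3, max(lo)=8)
Step 7: insert 19 -> lo=[3, 3, 8, 9] hi=[19, 33, 49] -> (len(lo)=4, len(hi)=3, max(lo)=9)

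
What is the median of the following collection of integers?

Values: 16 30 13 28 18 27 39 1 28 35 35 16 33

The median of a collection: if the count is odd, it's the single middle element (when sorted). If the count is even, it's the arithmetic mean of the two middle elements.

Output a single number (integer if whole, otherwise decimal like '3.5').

Answer: 28

Derivation:
Step 1: insert 16 -> lo=[16] (size 1, max 16) hi=[] (size 0) -> median=16
Step 2: insert 30 -> lo=[16] (size 1, max 16) hi=[30] (size 1, min 30) -> median=23
Step 3: insert 13 -> lo=[13, 16] (size 2, max 16) hi=[30] (size 1, min 30) -> median=16
Step 4: insert 28 -> lo=[13, 16] (size 2, max 16) hi=[28, 30] (size 2, min 28) -> median=22
Step 5: insert 18 -> lo=[13, 16, 18] (size 3, max 18) hi=[28, 30] (size 2, min 28) -> median=18
Step 6: insert 27 -> lo=[13, 16, 18] (size 3, max 18) hi=[27, 28, 30] (size 3, min 27) -> median=22.5
Step 7: insert 39 -> lo=[13, 16, 18, 27] (size 4, max 27) hi=[28, 30, 39] (size 3, min 28) -> median=27
Step 8: insert 1 -> lo=[1, 13, 16, 18] (size 4, max 18) hi=[27, 28, 30, 39] (size 4, min 27) -> median=22.5
Step 9: insert 28 -> lo=[1, 13, 16, 18, 27] (size 5, max 27) hi=[28, 28, 30, 39] (size 4, min 28) -> median=27
Step 10: insert 35 -> lo=[1, 13, 16, 18, 27] (size 5, max 27) hi=[28, 28, 30, 35, 39] (size 5, min 28) -> median=27.5
Step 11: insert 35 -> lo=[1, 13, 16, 18, 27, 28] (size 6, max 28) hi=[28, 30, 35, 35, 39] (size 5, min 28) -> median=28
Step 12: insert 16 -> lo=[1, 13, 16, 16, 18, 27] (size 6, max 27) hi=[28, 28, 30, 35, 35, 39] (size 6, min 28) -> median=27.5
Step 13: insert 33 -> lo=[1, 13, 16, 16, 18, 27, 28] (size 7, max 28) hi=[28, 30, 33, 35, 35, 39] (size 6, min 28) -> median=28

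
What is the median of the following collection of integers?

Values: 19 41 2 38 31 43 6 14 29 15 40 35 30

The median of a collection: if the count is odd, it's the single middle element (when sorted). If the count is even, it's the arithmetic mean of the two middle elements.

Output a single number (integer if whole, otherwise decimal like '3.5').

Answer: 30

Derivation:
Step 1: insert 19 -> lo=[19] (size 1, max 19) hi=[] (size 0) -> median=19
Step 2: insert 41 -> lo=[19] (size 1, max 19) hi=[41] (size 1, min 41) -> median=30
Step 3: insert 2 -> lo=[2, 19] (size 2, max 19) hi=[41] (size 1, min 41) -> median=19
Step 4: insert 38 -> lo=[2, 19] (size 2, max 19) hi=[38, 41] (size 2, min 38) -> median=28.5
Step 5: insert 31 -> lo=[2, 19, 31] (size 3, max 31) hi=[38, 41] (size 2, min 38) -> median=31
Step 6: insert 43 -> lo=[2, 19, 31] (size 3, max 31) hi=[38, 41, 43] (size 3, min 38) -> median=34.5
Step 7: insert 6 -> lo=[2, 6, 19, 31] (size 4, max 31) hi=[38, 41, 43] (size 3, min 38) -> median=31
Step 8: insert 14 -> lo=[2, 6, 14, 19] (size 4, max 19) hi=[31, 38, 41, 43] (size 4, min 31) -> median=25
Step 9: insert 29 -> lo=[2, 6, 14, 19, 29] (size 5, max 29) hi=[31, 38, 41, 43] (size 4, min 31) -> median=29
Step 10: insert 15 -> lo=[2, 6, 14, 15, 19] (size 5, max 19) hi=[29, 31, 38, 41, 43] (size 5, min 29) -> median=24
Step 11: insert 40 -> lo=[2, 6, 14, 15, 19, 29] (size 6, max 29) hi=[31, 38, 40, 41, 43] (size 5, min 31) -> median=29
Step 12: insert 35 -> lo=[2, 6, 14, 15, 19, 29] (size 6, max 29) hi=[31, 35, 38, 40, 41, 43] (size 6, min 31) -> median=30
Step 13: insert 30 -> lo=[2, 6, 14, 15, 19, 29, 30] (size 7, max 30) hi=[31, 35, 38, 40, 41, 43] (size 6, min 31) -> median=30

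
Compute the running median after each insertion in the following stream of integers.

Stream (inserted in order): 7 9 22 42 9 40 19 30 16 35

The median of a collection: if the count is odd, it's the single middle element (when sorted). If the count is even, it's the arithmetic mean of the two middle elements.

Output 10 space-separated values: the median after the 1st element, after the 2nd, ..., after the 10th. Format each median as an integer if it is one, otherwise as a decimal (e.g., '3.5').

Answer: 7 8 9 15.5 9 15.5 19 20.5 19 20.5

Derivation:
Step 1: insert 7 -> lo=[7] (size 1, max 7) hi=[] (size 0) -> median=7
Step 2: insert 9 -> lo=[7] (size 1, max 7) hi=[9] (size 1, min 9) -> median=8
Step 3: insert 22 -> lo=[7, 9] (size 2, max 9) hi=[22] (size 1, min 22) -> median=9
Step 4: insert 42 -> lo=[7, 9] (size 2, max 9) hi=[22, 42] (size 2, min 22) -> median=15.5
Step 5: insert 9 -> lo=[7, 9, 9] (size 3, max 9) hi=[22, 42] (size 2, min 22) -> median=9
Step 6: insert 40 -> lo=[7, 9, 9] (size 3, max 9) hi=[22, 40, 42] (size 3, min 22) -> median=15.5
Step 7: insert 19 -> lo=[7, 9, 9, 19] (size 4, max 19) hi=[22, 40, 42] (size 3, min 22) -> median=19
Step 8: insert 30 -> lo=[7, 9, 9, 19] (size 4, max 19) hi=[22, 30, 40, 42] (size 4, min 22) -> median=20.5
Step 9: insert 16 -> lo=[7, 9, 9, 16, 19] (size 5, max 19) hi=[22, 30, 40, 42] (size 4, min 22) -> median=19
Step 10: insert 35 -> lo=[7, 9, 9, 16, 19] (size 5, max 19) hi=[22, 30, 35, 40, 42] (size 5, min 22) -> median=20.5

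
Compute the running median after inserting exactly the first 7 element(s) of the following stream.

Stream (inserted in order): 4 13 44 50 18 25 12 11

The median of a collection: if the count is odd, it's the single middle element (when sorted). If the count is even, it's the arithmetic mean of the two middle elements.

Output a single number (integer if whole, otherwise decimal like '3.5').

Answer: 18

Derivation:
Step 1: insert 4 -> lo=[4] (size 1, max 4) hi=[] (size 0) -> median=4
Step 2: insert 13 -> lo=[4] (size 1, max 4) hi=[13] (size 1, min 13) -> median=8.5
Step 3: insert 44 -> lo=[4, 13] (size 2, max 13) hi=[44] (size 1, min 44) -> median=13
Step 4: insert 50 -> lo=[4, 13] (size 2, max 13) hi=[44, 50] (size 2, min 44) -> median=28.5
Step 5: insert 18 -> lo=[4, 13, 18] (size 3, max 18) hi=[44, 50] (size 2, min 44) -> median=18
Step 6: insert 25 -> lo=[4, 13, 18] (size 3, max 18) hi=[25, 44, 50] (size 3, min 25) -> median=21.5
Step 7: insert 12 -> lo=[4, 12, 13, 18] (size 4, max 18) hi=[25, 44, 50] (size 3, min 25) -> median=18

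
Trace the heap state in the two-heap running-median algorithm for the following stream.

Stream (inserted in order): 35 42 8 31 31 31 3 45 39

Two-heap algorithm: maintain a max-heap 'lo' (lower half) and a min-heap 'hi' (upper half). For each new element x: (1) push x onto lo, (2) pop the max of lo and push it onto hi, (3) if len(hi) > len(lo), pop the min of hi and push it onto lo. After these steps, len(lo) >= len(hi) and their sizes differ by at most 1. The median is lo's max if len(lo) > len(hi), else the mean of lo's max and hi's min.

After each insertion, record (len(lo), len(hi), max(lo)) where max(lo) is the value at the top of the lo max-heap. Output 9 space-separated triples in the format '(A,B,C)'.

Step 1: insert 35 -> lo=[35] hi=[] -> (len(lo)=1, len(hi)=0, max(lo)=35)
Step 2: insert 42 -> lo=[35] hi=[42] -> (len(lo)=1, len(hi)=1, max(lo)=35)
Step 3: insert 8 -> lo=[8, 35] hi=[42] -> (len(lo)=2, len(hi)=1, max(lo)=35)
Step 4: insert 31 -> lo=[8, 31] hi=[35, 42] -> (len(lo)=2, len(hi)=2, max(lo)=31)
Step 5: insert 31 -> lo=[8, 31, 31] hi=[35, 42] -> (len(lo)=3, len(hi)=2, max(lo)=31)
Step 6: insert 31 -> lo=[8, 31, 31] hi=[31, 35, 42] -> (len(lo)=3, len(hi)=3, max(lo)=31)
Step 7: insert 3 -> lo=[3, 8, 31, 31] hi=[31, 35, 42] -> (len(lo)=4, len(hi)=3, max(lo)=31)
Step 8: insert 45 -> lo=[3, 8, 31, 31] hi=[31, 35, 42, 45] -> (len(lo)=4, len(hi)=4, max(lo)=31)
Step 9: insert 39 -> lo=[3, 8, 31, 31, 31] hi=[35, 39, 42, 45] -> (len(lo)=5, len(hi)=4, max(lo)=31)

Answer: (1,0,35) (1,1,35) (2,1,35) (2,2,31) (3,2,31) (3,3,31) (4,3,31) (4,4,31) (5,4,31)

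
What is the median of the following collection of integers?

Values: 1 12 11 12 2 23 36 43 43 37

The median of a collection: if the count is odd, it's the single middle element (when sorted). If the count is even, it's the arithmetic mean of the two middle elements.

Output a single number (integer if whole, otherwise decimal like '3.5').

Step 1: insert 1 -> lo=[1] (size 1, max 1) hi=[] (size 0) -> median=1
Step 2: insert 12 -> lo=[1] (size 1, max 1) hi=[12] (size 1, min 12) -> median=6.5
Step 3: insert 11 -> lo=[1, 11] (size 2, max 11) hi=[12] (size 1, min 12) -> median=11
Step 4: insert 12 -> lo=[1, 11] (size 2, max 11) hi=[12, 12] (size 2, min 12) -> median=11.5
Step 5: insert 2 -> lo=[1, 2, 11] (size 3, max 11) hi=[12, 12] (size 2, min 12) -> median=11
Step 6: insert 23 -> lo=[1, 2, 11] (size 3, max 11) hi=[12, 12, 23] (size 3, min 12) -> median=11.5
Step 7: insert 36 -> lo=[1, 2, 11, 12] (size 4, max 12) hi=[12, 23, 36] (size 3, min 12) -> median=12
Step 8: insert 43 -> lo=[1, 2, 11, 12] (size 4, max 12) hi=[12, 23, 36, 43] (size 4, min 12) -> median=12
Step 9: insert 43 -> lo=[1, 2, 11, 12, 12] (size 5, max 12) hi=[23, 36, 43, 43] (size 4, min 23) -> median=12
Step 10: insert 37 -> lo=[1, 2, 11, 12, 12] (size 5, max 12) hi=[23, 36, 37, 43, 43] (size 5, min 23) -> median=17.5

Answer: 17.5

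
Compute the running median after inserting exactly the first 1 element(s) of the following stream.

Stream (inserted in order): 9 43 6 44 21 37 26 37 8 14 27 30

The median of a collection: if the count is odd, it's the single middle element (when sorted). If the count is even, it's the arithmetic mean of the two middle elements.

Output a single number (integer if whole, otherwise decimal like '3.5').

Answer: 9

Derivation:
Step 1: insert 9 -> lo=[9] (size 1, max 9) hi=[] (size 0) -> median=9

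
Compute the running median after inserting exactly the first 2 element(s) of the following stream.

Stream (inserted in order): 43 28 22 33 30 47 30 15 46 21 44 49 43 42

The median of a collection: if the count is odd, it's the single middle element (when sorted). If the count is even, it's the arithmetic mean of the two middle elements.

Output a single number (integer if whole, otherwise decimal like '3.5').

Step 1: insert 43 -> lo=[43] (size 1, max 43) hi=[] (size 0) -> median=43
Step 2: insert 28 -> lo=[28] (size 1, max 28) hi=[43] (size 1, min 43) -> median=35.5

Answer: 35.5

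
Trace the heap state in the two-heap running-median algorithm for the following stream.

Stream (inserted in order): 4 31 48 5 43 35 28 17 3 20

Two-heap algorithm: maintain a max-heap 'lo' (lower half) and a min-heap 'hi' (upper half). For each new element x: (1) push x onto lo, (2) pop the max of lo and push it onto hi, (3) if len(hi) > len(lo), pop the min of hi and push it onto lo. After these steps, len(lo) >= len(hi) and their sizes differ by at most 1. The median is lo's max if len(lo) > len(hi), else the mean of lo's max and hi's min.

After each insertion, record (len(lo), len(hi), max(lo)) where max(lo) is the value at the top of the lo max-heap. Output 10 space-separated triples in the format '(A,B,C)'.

Answer: (1,0,4) (1,1,4) (2,1,31) (2,2,5) (3,2,31) (3,3,31) (4,3,31) (4,4,28) (5,4,28) (5,5,20)

Derivation:
Step 1: insert 4 -> lo=[4] hi=[] -> (len(lo)=1, len(hi)=0, max(lo)=4)
Step 2: insert 31 -> lo=[4] hi=[31] -> (len(lo)=1, len(hi)=1, max(lo)=4)
Step 3: insert 48 -> lo=[4, 31] hi=[48] -> (len(lo)=2, len(hi)=1, max(lo)=31)
Step 4: insert 5 -> lo=[4, 5] hi=[31, 48] -> (len(lo)=2, len(hi)=2, max(lo)=5)
Step 5: insert 43 -> lo=[4, 5, 31] hi=[43, 48] -> (len(lo)=3, len(hi)=2, max(lo)=31)
Step 6: insert 35 -> lo=[4, 5, 31] hi=[35, 43, 48] -> (len(lo)=3, len(hi)=3, max(lo)=31)
Step 7: insert 28 -> lo=[4, 5, 28, 31] hi=[35, 43, 48] -> (len(lo)=4, len(hi)=3, max(lo)=31)
Step 8: insert 17 -> lo=[4, 5, 17, 28] hi=[31, 35, 43, 48] -> (len(lo)=4, len(hi)=4, max(lo)=28)
Step 9: insert 3 -> lo=[3, 4, 5, 17, 28] hi=[31, 35, 43, 48] -> (len(lo)=5, len(hi)=4, max(lo)=28)
Step 10: insert 20 -> lo=[3, 4, 5, 17, 20] hi=[28, 31, 35, 43, 48] -> (len(lo)=5, len(hi)=5, max(lo)=20)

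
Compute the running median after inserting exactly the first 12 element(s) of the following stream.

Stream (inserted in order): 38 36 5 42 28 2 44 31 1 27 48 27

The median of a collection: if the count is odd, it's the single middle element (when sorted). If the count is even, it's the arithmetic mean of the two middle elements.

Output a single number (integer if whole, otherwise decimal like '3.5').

Step 1: insert 38 -> lo=[38] (size 1, max 38) hi=[] (size 0) -> median=38
Step 2: insert 36 -> lo=[36] (size 1, max 36) hi=[38] (size 1, min 38) -> median=37
Step 3: insert 5 -> lo=[5, 36] (size 2, max 36) hi=[38] (size 1, min 38) -> median=36
Step 4: insert 42 -> lo=[5, 36] (size 2, max 36) hi=[38, 42] (size 2, min 38) -> median=37
Step 5: insert 28 -> lo=[5, 28, 36] (size 3, max 36) hi=[38, 42] (size 2, min 38) -> median=36
Step 6: insert 2 -> lo=[2, 5, 28] (size 3, max 28) hi=[36, 38, 42] (size 3, min 36) -> median=32
Step 7: insert 44 -> lo=[2, 5, 28, 36] (size 4, max 36) hi=[38, 42, 44] (size 3, min 38) -> median=36
Step 8: insert 31 -> lo=[2, 5, 28, 31] (size 4, max 31) hi=[36, 38, 42, 44] (size 4, min 36) -> median=33.5
Step 9: insert 1 -> lo=[1, 2, 5, 28, 31] (size 5, max 31) hi=[36, 38, 42, 44] (size 4, min 36) -> median=31
Step 10: insert 27 -> lo=[1, 2, 5, 27, 28] (size 5, max 28) hi=[31, 36, 38, 42, 44] (size 5, min 31) -> median=29.5
Step 11: insert 48 -> lo=[1, 2, 5, 27, 28, 31] (size 6, max 31) hi=[36, 38, 42, 44, 48] (size 5, min 36) -> median=31
Step 12: insert 27 -> lo=[1, 2, 5, 27, 27, 28] (size 6, max 28) hi=[31, 36, 38, 42, 44, 48] (size 6, min 31) -> median=29.5

Answer: 29.5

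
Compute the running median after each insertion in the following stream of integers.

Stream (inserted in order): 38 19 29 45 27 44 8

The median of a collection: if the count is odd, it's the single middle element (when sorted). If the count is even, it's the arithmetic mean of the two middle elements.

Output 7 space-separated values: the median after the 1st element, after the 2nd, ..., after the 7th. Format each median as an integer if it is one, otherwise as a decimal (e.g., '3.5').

Step 1: insert 38 -> lo=[38] (size 1, max 38) hi=[] (size 0) -> median=38
Step 2: insert 19 -> lo=[19] (size 1, max 19) hi=[38] (size 1, min 38) -> median=28.5
Step 3: insert 29 -> lo=[19, 29] (size 2, max 29) hi=[38] (size 1, min 38) -> median=29
Step 4: insert 45 -> lo=[19, 29] (size 2, max 29) hi=[38, 45] (size 2, min 38) -> median=33.5
Step 5: insert 27 -> lo=[19, 27, 29] (size 3, max 29) hi=[38, 45] (size 2, min 38) -> median=29
Step 6: insert 44 -> lo=[19, 27, 29] (size 3, max 29) hi=[38, 44, 45] (size 3, min 38) -> median=33.5
Step 7: insert 8 -> lo=[8, 19, 27, 29] (size 4, max 29) hi=[38, 44, 45] (size 3, min 38) -> median=29

Answer: 38 28.5 29 33.5 29 33.5 29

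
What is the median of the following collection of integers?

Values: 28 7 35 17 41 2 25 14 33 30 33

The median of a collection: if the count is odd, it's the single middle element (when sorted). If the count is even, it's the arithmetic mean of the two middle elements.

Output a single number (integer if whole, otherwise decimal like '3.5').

Step 1: insert 28 -> lo=[28] (size 1, max 28) hi=[] (size 0) -> median=28
Step 2: insert 7 -> lo=[7] (size 1, max 7) hi=[28] (size 1, min 28) -> median=17.5
Step 3: insert 35 -> lo=[7, 28] (size 2, max 28) hi=[35] (size 1, min 35) -> median=28
Step 4: insert 17 -> lo=[7, 17] (size 2, max 17) hi=[28, 35] (size 2, min 28) -> median=22.5
Step 5: insert 41 -> lo=[7, 17, 28] (size 3, max 28) hi=[35, 41] (size 2, min 35) -> median=28
Step 6: insert 2 -> lo=[2, 7, 17] (size 3, max 17) hi=[28, 35, 41] (size 3, min 28) -> median=22.5
Step 7: insert 25 -> lo=[2, 7, 17, 25] (size 4, max 25) hi=[28, 35, 41] (size 3, min 28) -> median=25
Step 8: insert 14 -> lo=[2, 7, 14, 17] (size 4, max 17) hi=[25, 28, 35, 41] (size 4, min 25) -> median=21
Step 9: insert 33 -> lo=[2, 7, 14, 17, 25] (size 5, max 25) hi=[28, 33, 35, 41] (size 4, min 28) -> median=25
Step 10: insert 30 -> lo=[2, 7, 14, 17, 25] (size 5, max 25) hi=[28, 30, 33, 35, 41] (size 5, min 28) -> median=26.5
Step 11: insert 33 -> lo=[2, 7, 14, 17, 25, 28] (size 6, max 28) hi=[30, 33, 33, 35, 41] (size 5, min 30) -> median=28

Answer: 28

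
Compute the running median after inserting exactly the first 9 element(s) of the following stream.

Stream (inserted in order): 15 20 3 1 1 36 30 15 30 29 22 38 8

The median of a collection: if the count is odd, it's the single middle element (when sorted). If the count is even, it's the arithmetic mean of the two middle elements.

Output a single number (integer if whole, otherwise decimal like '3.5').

Step 1: insert 15 -> lo=[15] (size 1, max 15) hi=[] (size 0) -> median=15
Step 2: insert 20 -> lo=[15] (size 1, max 15) hi=[20] (size 1, min 20) -> median=17.5
Step 3: insert 3 -> lo=[3, 15] (size 2, max 15) hi=[20] (size 1, min 20) -> median=15
Step 4: insert 1 -> lo=[1, 3] (size 2, max 3) hi=[15, 20] (size 2, min 15) -> median=9
Step 5: insert 1 -> lo=[1, 1, 3] (size 3, max 3) hi=[15, 20] (size 2, min 15) -> median=3
Step 6: insert 36 -> lo=[1, 1, 3] (size 3, max 3) hi=[15, 20, 36] (size 3, min 15) -> median=9
Step 7: insert 30 -> lo=[1, 1, 3, 15] (size 4, max 15) hi=[20, 30, 36] (size 3, min 20) -> median=15
Step 8: insert 15 -> lo=[1, 1, 3, 15] (size 4, max 15) hi=[15, 20, 30, 36] (size 4, min 15) -> median=15
Step 9: insert 30 -> lo=[1, 1, 3, 15, 15] (size 5, max 15) hi=[20, 30, 30, 36] (size 4, min 20) -> median=15

Answer: 15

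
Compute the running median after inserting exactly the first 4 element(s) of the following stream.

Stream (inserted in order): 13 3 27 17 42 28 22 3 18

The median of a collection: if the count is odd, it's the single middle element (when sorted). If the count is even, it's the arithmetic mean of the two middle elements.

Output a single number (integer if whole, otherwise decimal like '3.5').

Step 1: insert 13 -> lo=[13] (size 1, max 13) hi=[] (size 0) -> median=13
Step 2: insert 3 -> lo=[3] (size 1, max 3) hi=[13] (size 1, min 13) -> median=8
Step 3: insert 27 -> lo=[3, 13] (size 2, max 13) hi=[27] (size 1, min 27) -> median=13
Step 4: insert 17 -> lo=[3, 13] (size 2, max 13) hi=[17, 27] (size 2, min 17) -> median=15

Answer: 15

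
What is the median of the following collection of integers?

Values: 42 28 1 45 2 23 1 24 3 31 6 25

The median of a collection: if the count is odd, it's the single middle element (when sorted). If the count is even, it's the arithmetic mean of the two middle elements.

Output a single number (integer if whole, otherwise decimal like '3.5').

Answer: 23.5

Derivation:
Step 1: insert 42 -> lo=[42] (size 1, max 42) hi=[] (size 0) -> median=42
Step 2: insert 28 -> lo=[28] (size 1, max 28) hi=[42] (size 1, min 42) -> median=35
Step 3: insert 1 -> lo=[1, 28] (size 2, max 28) hi=[42] (size 1, min 42) -> median=28
Step 4: insert 45 -> lo=[1, 28] (size 2, max 28) hi=[42, 45] (size 2, min 42) -> median=35
Step 5: insert 2 -> lo=[1, 2, 28] (size 3, max 28) hi=[42, 45] (size 2, min 42) -> median=28
Step 6: insert 23 -> lo=[1, 2, 23] (size 3, max 23) hi=[28, 42, 45] (size 3, min 28) -> median=25.5
Step 7: insert 1 -> lo=[1, 1, 2, 23] (size 4, max 23) hi=[28, 42, 45] (size 3, min 28) -> median=23
Step 8: insert 24 -> lo=[1, 1, 2, 23] (size 4, max 23) hi=[24, 28, 42, 45] (size 4, min 24) -> median=23.5
Step 9: insert 3 -> lo=[1, 1, 2, 3, 23] (size 5, max 23) hi=[24, 28, 42, 45] (size 4, min 24) -> median=23
Step 10: insert 31 -> lo=[1, 1, 2, 3, 23] (size 5, max 23) hi=[24, 28, 31, 42, 45] (size 5, min 24) -> median=23.5
Step 11: insert 6 -> lo=[1, 1, 2, 3, 6, 23] (size 6, max 23) hi=[24, 28, 31, 42, 45] (size 5, min 24) -> median=23
Step 12: insert 25 -> lo=[1, 1, 2, 3, 6, 23] (size 6, max 23) hi=[24, 25, 28, 31, 42, 45] (size 6, min 24) -> median=23.5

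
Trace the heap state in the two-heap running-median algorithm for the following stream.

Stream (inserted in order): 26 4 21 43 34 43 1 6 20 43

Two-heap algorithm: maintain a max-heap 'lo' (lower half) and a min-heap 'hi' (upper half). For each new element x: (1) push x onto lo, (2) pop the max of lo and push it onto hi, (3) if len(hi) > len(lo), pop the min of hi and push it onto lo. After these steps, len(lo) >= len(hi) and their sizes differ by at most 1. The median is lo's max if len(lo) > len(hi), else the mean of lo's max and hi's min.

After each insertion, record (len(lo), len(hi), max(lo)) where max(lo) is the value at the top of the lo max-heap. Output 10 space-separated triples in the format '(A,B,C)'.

Answer: (1,0,26) (1,1,4) (2,1,21) (2,2,21) (3,2,26) (3,3,26) (4,3,26) (4,4,21) (5,4,21) (5,5,21)

Derivation:
Step 1: insert 26 -> lo=[26] hi=[] -> (len(lo)=1, len(hi)=0, max(lo)=26)
Step 2: insert 4 -> lo=[4] hi=[26] -> (len(lo)=1, len(hi)=1, max(lo)=4)
Step 3: insert 21 -> lo=[4, 21] hi=[26] -> (len(lo)=2, len(hi)=1, max(lo)=21)
Step 4: insert 43 -> lo=[4, 21] hi=[26, 43] -> (len(lo)=2, len(hi)=2, max(lo)=21)
Step 5: insert 34 -> lo=[4, 21, 26] hi=[34, 43] -> (len(lo)=3, len(hi)=2, max(lo)=26)
Step 6: insert 43 -> lo=[4, 21, 26] hi=[34, 43, 43] -> (len(lo)=3, len(hi)=3, max(lo)=26)
Step 7: insert 1 -> lo=[1, 4, 21, 26] hi=[34, 43, 43] -> (len(lo)=4, len(hi)=3, max(lo)=26)
Step 8: insert 6 -> lo=[1, 4, 6, 21] hi=[26, 34, 43, 43] -> (len(lo)=4, len(hi)=4, max(lo)=21)
Step 9: insert 20 -> lo=[1, 4, 6, 20, 21] hi=[26, 34, 43, 43] -> (len(lo)=5, len(hi)=4, max(lo)=21)
Step 10: insert 43 -> lo=[1, 4, 6, 20, 21] hi=[26, 34, 43, 43, 43] -> (len(lo)=5, len(hi)=5, max(lo)=21)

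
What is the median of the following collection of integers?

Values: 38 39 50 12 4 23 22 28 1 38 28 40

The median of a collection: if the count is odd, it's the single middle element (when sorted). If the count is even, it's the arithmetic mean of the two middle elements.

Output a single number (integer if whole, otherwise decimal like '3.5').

Answer: 28

Derivation:
Step 1: insert 38 -> lo=[38] (size 1, max 38) hi=[] (size 0) -> median=38
Step 2: insert 39 -> lo=[38] (size 1, max 38) hi=[39] (size 1, min 39) -> median=38.5
Step 3: insert 50 -> lo=[38, 39] (size 2, max 39) hi=[50] (size 1, min 50) -> median=39
Step 4: insert 12 -> lo=[12, 38] (size 2, max 38) hi=[39, 50] (size 2, min 39) -> median=38.5
Step 5: insert 4 -> lo=[4, 12, 38] (size 3, max 38) hi=[39, 50] (size 2, min 39) -> median=38
Step 6: insert 23 -> lo=[4, 12, 23] (size 3, max 23) hi=[38, 39, 50] (size 3, min 38) -> median=30.5
Step 7: insert 22 -> lo=[4, 12, 22, 23] (size 4, max 23) hi=[38, 39, 50] (size 3, min 38) -> median=23
Step 8: insert 28 -> lo=[4, 12, 22, 23] (size 4, max 23) hi=[28, 38, 39, 50] (size 4, min 28) -> median=25.5
Step 9: insert 1 -> lo=[1, 4, 12, 22, 23] (size 5, max 23) hi=[28, 38, 39, 50] (size 4, min 28) -> median=23
Step 10: insert 38 -> lo=[1, 4, 12, 22, 23] (size 5, max 23) hi=[28, 38, 38, 39, 50] (size 5, min 28) -> median=25.5
Step 11: insert 28 -> lo=[1, 4, 12, 22, 23, 28] (size 6, max 28) hi=[28, 38, 38, 39, 50] (size 5, min 28) -> median=28
Step 12: insert 40 -> lo=[1, 4, 12, 22, 23, 28] (size 6, max 28) hi=[28, 38, 38, 39, 40, 50] (size 6, min 28) -> median=28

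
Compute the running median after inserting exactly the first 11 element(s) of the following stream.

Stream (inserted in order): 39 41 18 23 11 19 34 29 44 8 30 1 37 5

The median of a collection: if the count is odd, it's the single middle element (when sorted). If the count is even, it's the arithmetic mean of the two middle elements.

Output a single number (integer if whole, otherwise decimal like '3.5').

Step 1: insert 39 -> lo=[39] (size 1, max 39) hi=[] (size 0) -> median=39
Step 2: insert 41 -> lo=[39] (size 1, max 39) hi=[41] (size 1, min 41) -> median=40
Step 3: insert 18 -> lo=[18, 39] (size 2, max 39) hi=[41] (size 1, min 41) -> median=39
Step 4: insert 23 -> lo=[18, 23] (size 2, max 23) hi=[39, 41] (size 2, min 39) -> median=31
Step 5: insert 11 -> lo=[11, 18, 23] (size 3, max 23) hi=[39, 41] (size 2, min 39) -> median=23
Step 6: insert 19 -> lo=[11, 18, 19] (size 3, max 19) hi=[23, 39, 41] (size 3, min 23) -> median=21
Step 7: insert 34 -> lo=[11, 18, 19, 23] (size 4, max 23) hi=[34, 39, 41] (size 3, min 34) -> median=23
Step 8: insert 29 -> lo=[11, 18, 19, 23] (size 4, max 23) hi=[29, 34, 39, 41] (size 4, min 29) -> median=26
Step 9: insert 44 -> lo=[11, 18, 19, 23, 29] (size 5, max 29) hi=[34, 39, 41, 44] (size 4, min 34) -> median=29
Step 10: insert 8 -> lo=[8, 11, 18, 19, 23] (size 5, max 23) hi=[29, 34, 39, 41, 44] (size 5, min 29) -> median=26
Step 11: insert 30 -> lo=[8, 11, 18, 19, 23, 29] (size 6, max 29) hi=[30, 34, 39, 41, 44] (size 5, min 30) -> median=29

Answer: 29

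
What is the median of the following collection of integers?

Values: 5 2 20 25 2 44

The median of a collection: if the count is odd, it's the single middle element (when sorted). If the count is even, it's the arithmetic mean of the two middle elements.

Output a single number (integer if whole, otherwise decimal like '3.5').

Answer: 12.5

Derivation:
Step 1: insert 5 -> lo=[5] (size 1, max 5) hi=[] (size 0) -> median=5
Step 2: insert 2 -> lo=[2] (size 1, max 2) hi=[5] (size 1, min 5) -> median=3.5
Step 3: insert 20 -> lo=[2, 5] (size 2, max 5) hi=[20] (size 1, min 20) -> median=5
Step 4: insert 25 -> lo=[2, 5] (size 2, max 5) hi=[20, 25] (size 2, min 20) -> median=12.5
Step 5: insert 2 -> lo=[2, 2, 5] (size 3, max 5) hi=[20, 25] (size 2, min 20) -> median=5
Step 6: insert 44 -> lo=[2, 2, 5] (size 3, max 5) hi=[20, 25, 44] (size 3, min 20) -> median=12.5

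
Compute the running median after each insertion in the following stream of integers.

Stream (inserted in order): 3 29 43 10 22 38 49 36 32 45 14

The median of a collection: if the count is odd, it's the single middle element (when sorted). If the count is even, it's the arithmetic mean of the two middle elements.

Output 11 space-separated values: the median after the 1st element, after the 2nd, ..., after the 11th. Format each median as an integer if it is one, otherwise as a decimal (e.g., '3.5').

Answer: 3 16 29 19.5 22 25.5 29 32.5 32 34 32

Derivation:
Step 1: insert 3 -> lo=[3] (size 1, max 3) hi=[] (size 0) -> median=3
Step 2: insert 29 -> lo=[3] (size 1, max 3) hi=[29] (size 1, min 29) -> median=16
Step 3: insert 43 -> lo=[3, 29] (size 2, max 29) hi=[43] (size 1, min 43) -> median=29
Step 4: insert 10 -> lo=[3, 10] (size 2, max 10) hi=[29, 43] (size 2, min 29) -> median=19.5
Step 5: insert 22 -> lo=[3, 10, 22] (size 3, max 22) hi=[29, 43] (size 2, min 29) -> median=22
Step 6: insert 38 -> lo=[3, 10, 22] (size 3, max 22) hi=[29, 38, 43] (size 3, min 29) -> median=25.5
Step 7: insert 49 -> lo=[3, 10, 22, 29] (size 4, max 29) hi=[38, 43, 49] (size 3, min 38) -> median=29
Step 8: insert 36 -> lo=[3, 10, 22, 29] (size 4, max 29) hi=[36, 38, 43, 49] (size 4, min 36) -> median=32.5
Step 9: insert 32 -> lo=[3, 10, 22, 29, 32] (size 5, max 32) hi=[36, 38, 43, 49] (size 4, min 36) -> median=32
Step 10: insert 45 -> lo=[3, 10, 22, 29, 32] (size 5, max 32) hi=[36, 38, 43, 45, 49] (size 5, min 36) -> median=34
Step 11: insert 14 -> lo=[3, 10, 14, 22, 29, 32] (size 6, max 32) hi=[36, 38, 43, 45, 49] (size 5, min 36) -> median=32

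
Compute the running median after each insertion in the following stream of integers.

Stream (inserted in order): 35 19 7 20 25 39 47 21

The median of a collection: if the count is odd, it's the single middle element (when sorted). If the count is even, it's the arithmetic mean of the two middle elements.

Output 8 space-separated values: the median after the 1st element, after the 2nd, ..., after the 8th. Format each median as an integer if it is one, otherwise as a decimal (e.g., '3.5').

Step 1: insert 35 -> lo=[35] (size 1, max 35) hi=[] (size 0) -> median=35
Step 2: insert 19 -> lo=[19] (size 1, max 19) hi=[35] (size 1, min 35) -> median=27
Step 3: insert 7 -> lo=[7, 19] (size 2, max 19) hi=[35] (size 1, min 35) -> median=19
Step 4: insert 20 -> lo=[7, 19] (size 2, max 19) hi=[20, 35] (size 2, min 20) -> median=19.5
Step 5: insert 25 -> lo=[7, 19, 20] (size 3, max 20) hi=[25, 35] (size 2, min 25) -> median=20
Step 6: insert 39 -> lo=[7, 19, 20] (size 3, max 20) hi=[25, 35, 39] (size 3, min 25) -> median=22.5
Step 7: insert 47 -> lo=[7, 19, 20, 25] (size 4, max 25) hi=[35, 39, 47] (size 3, min 35) -> median=25
Step 8: insert 21 -> lo=[7, 19, 20, 21] (size 4, max 21) hi=[25, 35, 39, 47] (size 4, min 25) -> median=23

Answer: 35 27 19 19.5 20 22.5 25 23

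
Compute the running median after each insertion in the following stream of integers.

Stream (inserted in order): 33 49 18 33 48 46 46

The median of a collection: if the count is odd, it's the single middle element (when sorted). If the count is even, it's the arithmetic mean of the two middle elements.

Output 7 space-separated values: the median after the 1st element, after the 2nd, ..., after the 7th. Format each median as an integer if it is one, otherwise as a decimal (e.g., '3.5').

Answer: 33 41 33 33 33 39.5 46

Derivation:
Step 1: insert 33 -> lo=[33] (size 1, max 33) hi=[] (size 0) -> median=33
Step 2: insert 49 -> lo=[33] (size 1, max 33) hi=[49] (size 1, min 49) -> median=41
Step 3: insert 18 -> lo=[18, 33] (size 2, max 33) hi=[49] (size 1, min 49) -> median=33
Step 4: insert 33 -> lo=[18, 33] (size 2, max 33) hi=[33, 49] (size 2, min 33) -> median=33
Step 5: insert 48 -> lo=[18, 33, 33] (size 3, max 33) hi=[48, 49] (size 2, min 48) -> median=33
Step 6: insert 46 -> lo=[18, 33, 33] (size 3, max 33) hi=[46, 48, 49] (size 3, min 46) -> median=39.5
Step 7: insert 46 -> lo=[18, 33, 33, 46] (size 4, max 46) hi=[46, 48, 49] (size 3, min 46) -> median=46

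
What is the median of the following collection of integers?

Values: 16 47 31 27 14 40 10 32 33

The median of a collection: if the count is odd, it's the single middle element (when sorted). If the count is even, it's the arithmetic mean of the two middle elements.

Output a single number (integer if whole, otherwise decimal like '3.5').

Step 1: insert 16 -> lo=[16] (size 1, max 16) hi=[] (size 0) -> median=16
Step 2: insert 47 -> lo=[16] (size 1, max 16) hi=[47] (size 1, min 47) -> median=31.5
Step 3: insert 31 -> lo=[16, 31] (size 2, max 31) hi=[47] (size 1, min 47) -> median=31
Step 4: insert 27 -> lo=[16, 27] (size 2, max 27) hi=[31, 47] (size 2, min 31) -> median=29
Step 5: insert 14 -> lo=[14, 16, 27] (size 3, max 27) hi=[31, 47] (size 2, min 31) -> median=27
Step 6: insert 40 -> lo=[14, 16, 27] (size 3, max 27) hi=[31, 40, 47] (size 3, min 31) -> median=29
Step 7: insert 10 -> lo=[10, 14, 16, 27] (size 4, max 27) hi=[31, 40, 47] (size 3, min 31) -> median=27
Step 8: insert 32 -> lo=[10, 14, 16, 27] (size 4, max 27) hi=[31, 32, 40, 47] (size 4, min 31) -> median=29
Step 9: insert 33 -> lo=[10, 14, 16, 27, 31] (size 5, max 31) hi=[32, 33, 40, 47] (size 4, min 32) -> median=31

Answer: 31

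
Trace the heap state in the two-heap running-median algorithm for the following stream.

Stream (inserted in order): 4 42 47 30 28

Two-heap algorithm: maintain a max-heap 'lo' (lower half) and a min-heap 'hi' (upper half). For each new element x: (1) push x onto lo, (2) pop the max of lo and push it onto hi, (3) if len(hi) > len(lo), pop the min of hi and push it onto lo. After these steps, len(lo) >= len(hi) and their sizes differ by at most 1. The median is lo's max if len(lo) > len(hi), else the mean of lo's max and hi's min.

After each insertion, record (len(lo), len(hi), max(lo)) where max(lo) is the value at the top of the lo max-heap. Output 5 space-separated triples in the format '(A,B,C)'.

Step 1: insert 4 -> lo=[4] hi=[] -> (len(lo)=1, len(hi)=0, max(lo)=4)
Step 2: insert 42 -> lo=[4] hi=[42] -> (len(lo)=1, len(hi)=1, max(lo)=4)
Step 3: insert 47 -> lo=[4, 42] hi=[47] -> (len(lo)=2, len(hi)=1, max(lo)=42)
Step 4: insert 30 -> lo=[4, 30] hi=[42, 47] -> (len(lo)=2, len(hi)=2, max(lo)=30)
Step 5: insert 28 -> lo=[4, 28, 30] hi=[42, 47] -> (len(lo)=3, len(hi)=2, max(lo)=30)

Answer: (1,0,4) (1,1,4) (2,1,42) (2,2,30) (3,2,30)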